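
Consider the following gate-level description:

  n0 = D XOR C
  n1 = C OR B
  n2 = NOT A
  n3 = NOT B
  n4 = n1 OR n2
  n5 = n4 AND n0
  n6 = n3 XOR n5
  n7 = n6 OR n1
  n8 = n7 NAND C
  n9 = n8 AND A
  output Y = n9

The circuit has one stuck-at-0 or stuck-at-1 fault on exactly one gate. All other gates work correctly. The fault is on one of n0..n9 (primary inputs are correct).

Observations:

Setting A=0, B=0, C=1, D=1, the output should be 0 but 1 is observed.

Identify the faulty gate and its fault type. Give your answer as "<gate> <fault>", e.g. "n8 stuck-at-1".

Fault-free values for test 1 (A=0, B=0, C=1, D=1): n0=0, n1=1, n2=1, n3=1, n4=1, n5=0, n6=1, n7=1, n8=0, n9=0, giving Y=0. Observed 1.
Test 1: faults giving observed 1 are {n9 stuck-at-1}.
Only n9 stuck-at-1 is consistent with every test.

n9 stuck-at-1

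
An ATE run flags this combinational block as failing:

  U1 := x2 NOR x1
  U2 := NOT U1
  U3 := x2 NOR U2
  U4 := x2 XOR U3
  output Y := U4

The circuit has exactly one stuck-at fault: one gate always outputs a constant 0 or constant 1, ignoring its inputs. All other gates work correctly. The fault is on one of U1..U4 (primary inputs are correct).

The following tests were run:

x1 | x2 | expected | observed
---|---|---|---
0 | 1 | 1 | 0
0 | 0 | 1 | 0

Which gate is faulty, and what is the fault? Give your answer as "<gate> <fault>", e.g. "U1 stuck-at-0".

U4 stuck-at-0

Fault-free values for test 1 (x1=0, x2=1): U1=0, U2=1, U3=0, U4=1, giving Y=1. Observed 0.
Test 1: faults giving observed 0 are {U3 stuck-at-1, U4 stuck-at-0}.
Test 2 (x1=0, x2=0): fault-free U1=1, U2=0, U3=1, U4=1 → 1; observed 0. Eliminates U3 stuck-at-1.
Only U4 stuck-at-0 is consistent with every test.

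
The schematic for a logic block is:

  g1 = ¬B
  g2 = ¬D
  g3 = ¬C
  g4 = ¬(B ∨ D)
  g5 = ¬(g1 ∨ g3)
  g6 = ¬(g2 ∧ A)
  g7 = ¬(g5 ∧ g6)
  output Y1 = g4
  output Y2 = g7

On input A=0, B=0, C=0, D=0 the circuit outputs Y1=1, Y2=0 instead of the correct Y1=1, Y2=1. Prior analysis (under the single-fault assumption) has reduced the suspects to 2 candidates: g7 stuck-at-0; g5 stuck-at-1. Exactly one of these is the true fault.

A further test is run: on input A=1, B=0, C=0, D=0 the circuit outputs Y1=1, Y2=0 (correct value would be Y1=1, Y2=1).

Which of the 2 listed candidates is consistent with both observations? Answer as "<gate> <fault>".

g7 stuck-at-0

Evaluate each candidate on input A=1, B=0, C=0, D=0:
  g7 stuck-at-0: g1=1, g2=1, g3=1, g4=1, g5=0, g6=0, g7=0 [stuck-at-0] → Y1=1, Y2=0 — matches
  g5 stuck-at-1: g1=1, g2=1, g3=1, g4=1, g5=1 [stuck-at-1], g6=0, g7=1 → Y1=1, Y2=1 — eliminated
Only g7 stuck-at-0 reproduces the observed Y1=1, Y2=0.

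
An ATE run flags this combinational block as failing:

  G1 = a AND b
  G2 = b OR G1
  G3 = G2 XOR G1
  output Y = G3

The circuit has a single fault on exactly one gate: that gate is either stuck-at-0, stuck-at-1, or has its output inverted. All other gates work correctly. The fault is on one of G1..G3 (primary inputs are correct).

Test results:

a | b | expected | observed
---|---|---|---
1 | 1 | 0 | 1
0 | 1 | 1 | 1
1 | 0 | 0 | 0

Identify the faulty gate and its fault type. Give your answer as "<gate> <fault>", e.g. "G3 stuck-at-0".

Fault-free values for test 1 (a=1, b=1): G1=1, G2=1, G3=0, giving Y=0. Observed 1.
Test 1: faults giving observed 1 are {G1 stuck-at-0, G1 inverted output, G2 stuck-at-0, G2 inverted output, G3 stuck-at-1, G3 inverted output}.
Test 2 (a=0, b=1): fault-free G1=0, G2=1, G3=1 → 1; observed 1. Eliminates G1 inverted output, G2 stuck-at-0, G2 inverted output, G3 inverted output.
Test 3 (a=1, b=0): fault-free G1=0, G2=0, G3=0 → 0; observed 0. Eliminates G3 stuck-at-1.
Only G1 stuck-at-0 is consistent with every test.

G1 stuck-at-0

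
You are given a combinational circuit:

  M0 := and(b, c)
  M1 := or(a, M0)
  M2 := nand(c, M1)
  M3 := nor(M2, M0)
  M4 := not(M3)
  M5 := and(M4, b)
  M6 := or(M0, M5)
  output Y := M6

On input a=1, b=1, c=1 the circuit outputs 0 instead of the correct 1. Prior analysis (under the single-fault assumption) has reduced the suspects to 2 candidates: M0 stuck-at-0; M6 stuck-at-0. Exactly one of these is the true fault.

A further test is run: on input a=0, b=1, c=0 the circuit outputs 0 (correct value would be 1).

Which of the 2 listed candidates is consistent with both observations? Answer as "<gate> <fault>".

M6 stuck-at-0

Evaluate each candidate on input a=0, b=1, c=0:
  M0 stuck-at-0: M0=0 [stuck-at-0], M1=0, M2=1, M3=0, M4=1, M5=1, M6=1 → 1 — eliminated
  M6 stuck-at-0: M0=0, M1=0, M2=1, M3=0, M4=1, M5=1, M6=0 [stuck-at-0] → 0 — matches
Only M6 stuck-at-0 reproduces the observed 0.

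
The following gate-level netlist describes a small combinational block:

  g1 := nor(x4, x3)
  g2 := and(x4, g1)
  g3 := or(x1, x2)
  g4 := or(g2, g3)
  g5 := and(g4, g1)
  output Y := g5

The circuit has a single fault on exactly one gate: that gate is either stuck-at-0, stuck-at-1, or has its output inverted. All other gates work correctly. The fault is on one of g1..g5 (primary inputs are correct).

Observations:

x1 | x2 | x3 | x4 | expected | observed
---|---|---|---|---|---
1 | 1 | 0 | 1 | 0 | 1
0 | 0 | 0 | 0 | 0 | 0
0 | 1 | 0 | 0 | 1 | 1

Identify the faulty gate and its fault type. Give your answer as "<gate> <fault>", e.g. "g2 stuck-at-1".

Fault-free values for test 1 (x1=1, x2=1, x3=0, x4=1): g1=0, g2=0, g3=1, g4=1, g5=0, giving Y=0. Observed 1.
Test 1: faults giving observed 1 are {g1 stuck-at-1, g1 inverted output, g5 stuck-at-1, g5 inverted output}.
Test 2 (x1=0, x2=0, x3=0, x4=0): fault-free g1=1, g2=0, g3=0, g4=0, g5=0 → 0; observed 0. Eliminates g5 stuck-at-1, g5 inverted output.
Test 3 (x1=0, x2=1, x3=0, x4=0): fault-free g1=1, g2=0, g3=1, g4=1, g5=1 → 1; observed 1. Eliminates g1 inverted output.
Only g1 stuck-at-1 is consistent with every test.

g1 stuck-at-1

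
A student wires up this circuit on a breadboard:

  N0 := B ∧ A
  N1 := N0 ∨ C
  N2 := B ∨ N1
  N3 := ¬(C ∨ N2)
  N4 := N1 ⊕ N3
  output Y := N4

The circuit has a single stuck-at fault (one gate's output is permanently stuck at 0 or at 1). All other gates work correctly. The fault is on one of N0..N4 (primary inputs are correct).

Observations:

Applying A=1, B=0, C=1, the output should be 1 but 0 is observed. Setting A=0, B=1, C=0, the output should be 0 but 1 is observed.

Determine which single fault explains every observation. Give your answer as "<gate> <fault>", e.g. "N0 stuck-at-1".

N3 stuck-at-1

Fault-free values for test 1 (A=1, B=0, C=1): N0=0, N1=1, N2=1, N3=0, N4=1, giving Y=1. Observed 0.
Test 1: faults giving observed 0 are {N1 stuck-at-0, N3 stuck-at-1, N4 stuck-at-0}.
Test 2 (A=0, B=1, C=0): fault-free N0=0, N1=0, N2=1, N3=0, N4=0 → 0; observed 1. Eliminates N1 stuck-at-0, N4 stuck-at-0.
Only N3 stuck-at-1 is consistent with every test.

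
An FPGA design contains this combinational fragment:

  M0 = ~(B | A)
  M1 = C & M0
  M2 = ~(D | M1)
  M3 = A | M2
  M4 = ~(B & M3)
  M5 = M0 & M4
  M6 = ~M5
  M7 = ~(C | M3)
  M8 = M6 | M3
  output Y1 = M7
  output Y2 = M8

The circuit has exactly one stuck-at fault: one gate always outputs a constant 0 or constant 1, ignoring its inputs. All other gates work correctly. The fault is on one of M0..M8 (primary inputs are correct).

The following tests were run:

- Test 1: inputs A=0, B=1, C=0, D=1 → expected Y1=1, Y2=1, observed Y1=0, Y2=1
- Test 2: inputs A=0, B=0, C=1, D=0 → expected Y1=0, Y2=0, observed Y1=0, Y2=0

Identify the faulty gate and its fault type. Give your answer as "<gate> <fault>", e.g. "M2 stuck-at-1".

M7 stuck-at-0

Fault-free values for test 1 (A=0, B=1, C=0, D=1): M0=0, M1=0, M2=0, M3=0, M4=1, M5=0, M6=1, M7=1, M8=1, giving Y1=1, Y2=1. Observed Y1=0, Y2=1.
Test 1: faults giving observed Y1=0, Y2=1 are {M2 stuck-at-1, M3 stuck-at-1, M7 stuck-at-0}.
Test 2 (A=0, B=0, C=1, D=0): fault-free M0=1, M1=1, M2=0, M3=0, M4=1, M5=1, M6=0, M7=0, M8=0 → Y1=0, Y2=0; observed Y1=0, Y2=0. Eliminates M2 stuck-at-1, M3 stuck-at-1.
Only M7 stuck-at-0 is consistent with every test.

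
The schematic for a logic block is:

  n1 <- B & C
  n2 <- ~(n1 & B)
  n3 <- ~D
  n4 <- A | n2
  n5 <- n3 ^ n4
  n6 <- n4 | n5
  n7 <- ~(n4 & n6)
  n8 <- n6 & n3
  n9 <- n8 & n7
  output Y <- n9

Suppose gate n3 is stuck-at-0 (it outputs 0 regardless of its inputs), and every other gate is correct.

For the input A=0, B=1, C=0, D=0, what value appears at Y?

0

Propagate with n3 forced: n1=0, n2=1, n3=0 [stuck-at-0], n4=1, n5=1, n6=1, n7=0, n8=0, n9=0.
So Y = 0. (Same as the fault-free value — the fault is masked on this input.)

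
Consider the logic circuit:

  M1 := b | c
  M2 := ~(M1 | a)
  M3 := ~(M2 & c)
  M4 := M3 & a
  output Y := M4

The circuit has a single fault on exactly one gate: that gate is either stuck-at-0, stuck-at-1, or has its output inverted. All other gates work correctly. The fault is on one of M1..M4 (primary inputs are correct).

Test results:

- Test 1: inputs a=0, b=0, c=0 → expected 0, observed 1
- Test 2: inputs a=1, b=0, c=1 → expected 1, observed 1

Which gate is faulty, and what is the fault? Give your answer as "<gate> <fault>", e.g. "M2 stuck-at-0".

M4 stuck-at-1

Fault-free values for test 1 (a=0, b=0, c=0): M1=0, M2=1, M3=1, M4=0, giving Y=0. Observed 1.
Test 1: faults giving observed 1 are {M4 stuck-at-1, M4 inverted output}.
Test 2 (a=1, b=0, c=1): fault-free M1=1, M2=0, M3=1, M4=1 → 1; observed 1. Eliminates M4 inverted output.
Only M4 stuck-at-1 is consistent with every test.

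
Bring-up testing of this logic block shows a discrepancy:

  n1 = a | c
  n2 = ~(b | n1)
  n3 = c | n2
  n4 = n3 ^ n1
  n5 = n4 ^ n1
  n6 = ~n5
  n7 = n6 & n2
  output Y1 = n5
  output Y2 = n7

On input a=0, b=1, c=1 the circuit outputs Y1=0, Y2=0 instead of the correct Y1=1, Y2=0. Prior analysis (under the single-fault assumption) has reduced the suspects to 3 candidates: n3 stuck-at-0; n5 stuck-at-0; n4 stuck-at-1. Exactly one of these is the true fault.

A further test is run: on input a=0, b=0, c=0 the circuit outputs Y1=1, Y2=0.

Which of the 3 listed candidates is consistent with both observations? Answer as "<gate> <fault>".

n4 stuck-at-1

Evaluate each candidate on input a=0, b=0, c=0:
  n3 stuck-at-0: n1=0, n2=1, n3=0 [stuck-at-0], n4=0, n5=0, n6=1, n7=1 → Y1=0, Y2=1 — eliminated
  n5 stuck-at-0: n1=0, n2=1, n3=1, n4=1, n5=0 [stuck-at-0], n6=1, n7=1 → Y1=0, Y2=1 — eliminated
  n4 stuck-at-1: n1=0, n2=1, n3=1, n4=1 [stuck-at-1], n5=1, n6=0, n7=0 → Y1=1, Y2=0 — matches
Only n4 stuck-at-1 reproduces the observed Y1=1, Y2=0.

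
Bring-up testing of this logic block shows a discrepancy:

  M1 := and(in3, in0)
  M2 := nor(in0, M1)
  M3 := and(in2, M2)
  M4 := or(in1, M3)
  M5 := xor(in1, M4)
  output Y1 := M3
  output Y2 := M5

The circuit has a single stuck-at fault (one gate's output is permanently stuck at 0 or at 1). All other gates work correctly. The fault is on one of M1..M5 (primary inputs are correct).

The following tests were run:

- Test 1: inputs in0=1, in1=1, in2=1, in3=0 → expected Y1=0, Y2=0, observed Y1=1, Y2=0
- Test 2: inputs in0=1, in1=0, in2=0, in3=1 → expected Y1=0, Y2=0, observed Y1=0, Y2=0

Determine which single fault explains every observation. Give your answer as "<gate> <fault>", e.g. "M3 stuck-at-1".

M2 stuck-at-1

Fault-free values for test 1 (in0=1, in1=1, in2=1, in3=0): M1=0, M2=0, M3=0, M4=1, M5=0, giving Y1=0, Y2=0. Observed Y1=1, Y2=0.
Test 1: faults giving observed Y1=1, Y2=0 are {M2 stuck-at-1, M3 stuck-at-1}.
Test 2 (in0=1, in1=0, in2=0, in3=1): fault-free M1=1, M2=0, M3=0, M4=0, M5=0 → Y1=0, Y2=0; observed Y1=0, Y2=0. Eliminates M3 stuck-at-1.
Only M2 stuck-at-1 is consistent with every test.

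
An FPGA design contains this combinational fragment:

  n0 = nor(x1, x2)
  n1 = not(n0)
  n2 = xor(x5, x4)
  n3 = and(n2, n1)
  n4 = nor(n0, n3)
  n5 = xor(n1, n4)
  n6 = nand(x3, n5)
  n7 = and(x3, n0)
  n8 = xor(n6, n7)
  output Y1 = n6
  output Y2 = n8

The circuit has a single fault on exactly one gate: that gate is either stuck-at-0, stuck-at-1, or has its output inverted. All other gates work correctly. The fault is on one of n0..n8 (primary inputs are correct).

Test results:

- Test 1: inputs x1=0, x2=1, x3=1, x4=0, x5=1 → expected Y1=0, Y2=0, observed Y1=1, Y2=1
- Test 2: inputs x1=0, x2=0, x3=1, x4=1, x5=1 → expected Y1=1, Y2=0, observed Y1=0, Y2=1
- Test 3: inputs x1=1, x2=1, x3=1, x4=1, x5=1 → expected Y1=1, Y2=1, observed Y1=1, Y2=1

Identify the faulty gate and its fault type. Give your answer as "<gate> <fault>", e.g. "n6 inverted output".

Fault-free values for test 1 (x1=0, x2=1, x3=1, x4=0, x5=1): n0=0, n1=1, n2=1, n3=1, n4=0, n5=1, n6=0, n7=0, n8=0, giving Y1=0, Y2=0. Observed Y1=1, Y2=1.
Test 1: faults giving observed Y1=1, Y2=1 are {n2 stuck-at-0, n2 inverted output, n3 stuck-at-0, n3 inverted output, n4 stuck-at-1, n4 inverted output, n5 stuck-at-0, n5 inverted output, n6 stuck-at-1, n6 inverted output}.
Test 2 (x1=0, x2=0, x3=1, x4=1, x5=1): fault-free n0=1, n1=0, n2=0, n3=0, n4=0, n5=0, n6=1, n7=1, n8=0 → Y1=1, Y2=0; observed Y1=0, Y2=1. Eliminates n2 stuck-at-0, n2 inverted output, n3 stuck-at-0, n3 inverted output, n5 stuck-at-0, n6 stuck-at-1.
Test 3 (x1=1, x2=1, x3=1, x4=1, x5=1): fault-free n0=0, n1=1, n2=0, n3=0, n4=1, n5=0, n6=1, n7=0, n8=1 → Y1=1, Y2=1; observed Y1=1, Y2=1. Eliminates n4 inverted output, n5 inverted output, n6 inverted output.
Only n4 stuck-at-1 is consistent with every test.

n4 stuck-at-1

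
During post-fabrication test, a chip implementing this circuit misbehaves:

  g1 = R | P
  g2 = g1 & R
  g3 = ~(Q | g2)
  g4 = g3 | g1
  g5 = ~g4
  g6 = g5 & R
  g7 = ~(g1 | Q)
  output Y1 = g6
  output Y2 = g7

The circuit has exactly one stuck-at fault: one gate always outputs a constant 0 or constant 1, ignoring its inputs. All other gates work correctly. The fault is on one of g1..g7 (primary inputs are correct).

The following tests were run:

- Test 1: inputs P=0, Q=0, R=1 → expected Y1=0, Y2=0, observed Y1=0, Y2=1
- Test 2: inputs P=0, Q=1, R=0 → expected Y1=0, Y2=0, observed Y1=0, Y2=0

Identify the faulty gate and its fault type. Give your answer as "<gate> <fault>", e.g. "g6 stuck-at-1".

Fault-free values for test 1 (P=0, Q=0, R=1): g1=1, g2=1, g3=0, g4=1, g5=0, g6=0, g7=0, giving Y1=0, Y2=0. Observed Y1=0, Y2=1.
Test 1: faults giving observed Y1=0, Y2=1 are {g1 stuck-at-0, g7 stuck-at-1}.
Test 2 (P=0, Q=1, R=0): fault-free g1=0, g2=0, g3=0, g4=0, g5=1, g6=0, g7=0 → Y1=0, Y2=0; observed Y1=0, Y2=0. Eliminates g7 stuck-at-1.
Only g1 stuck-at-0 is consistent with every test.

g1 stuck-at-0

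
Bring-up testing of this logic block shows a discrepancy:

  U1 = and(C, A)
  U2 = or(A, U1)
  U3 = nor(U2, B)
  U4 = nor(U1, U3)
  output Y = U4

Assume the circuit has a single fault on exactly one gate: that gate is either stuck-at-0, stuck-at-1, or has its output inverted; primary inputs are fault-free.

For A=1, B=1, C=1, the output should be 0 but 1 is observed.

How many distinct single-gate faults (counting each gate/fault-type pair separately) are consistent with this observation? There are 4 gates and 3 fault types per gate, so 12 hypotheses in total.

4

Fault-free: U1=1, U2=1, U3=0, U4=0 → 0. Observed 1.
  U1 stuck-at-0: output 1 ✓
  U1 stuck-at-1: output 0 ✗
  U1 inverted output: output 1 ✓
  U2 stuck-at-0: output 0 ✗
  U2 stuck-at-1: output 0 ✗
  U2 inverted output: output 0 ✗
  U3 stuck-at-0: output 0 ✗
  U3 stuck-at-1: output 0 ✗
  U3 inverted output: output 0 ✗
  U4 stuck-at-0: output 0 ✗
  U4 stuck-at-1: output 1 ✓
  U4 inverted output: output 1 ✓
Consistent faults: {U1 stuck-at-0, U1 inverted output, U4 stuck-at-1, U4 inverted output} — 4 in all.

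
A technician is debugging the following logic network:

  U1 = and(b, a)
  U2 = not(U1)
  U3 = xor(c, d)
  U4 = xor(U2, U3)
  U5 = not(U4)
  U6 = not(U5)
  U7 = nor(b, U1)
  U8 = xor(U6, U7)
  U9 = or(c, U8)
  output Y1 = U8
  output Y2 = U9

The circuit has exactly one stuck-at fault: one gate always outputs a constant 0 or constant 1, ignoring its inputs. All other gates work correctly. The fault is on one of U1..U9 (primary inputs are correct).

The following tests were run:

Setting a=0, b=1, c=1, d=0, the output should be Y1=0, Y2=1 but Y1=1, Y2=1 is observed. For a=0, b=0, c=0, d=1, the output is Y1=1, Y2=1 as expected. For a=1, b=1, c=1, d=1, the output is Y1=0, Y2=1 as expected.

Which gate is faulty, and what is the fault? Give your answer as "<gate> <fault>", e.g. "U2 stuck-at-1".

Fault-free values for test 1 (a=0, b=1, c=1, d=0): U1=0, U2=1, U3=1, U4=0, U5=1, U6=0, U7=0, U8=0, U9=1, giving Y1=0, Y2=1. Observed Y1=1, Y2=1.
Test 1: faults giving observed Y1=1, Y2=1 are {U1 stuck-at-1, U2 stuck-at-0, U3 stuck-at-0, U4 stuck-at-1, U5 stuck-at-0, U6 stuck-at-1, U7 stuck-at-1, U8 stuck-at-1}.
Test 2 (a=0, b=0, c=0, d=1): fault-free U1=0, U2=1, U3=1, U4=0, U5=1, U6=0, U7=1, U8=1, U9=1 → Y1=1, Y2=1; observed Y1=1, Y2=1. Eliminates U2 stuck-at-0, U3 stuck-at-0, U4 stuck-at-1, U5 stuck-at-0, U6 stuck-at-1.
Test 3 (a=1, b=1, c=1, d=1): fault-free U1=1, U2=0, U3=0, U4=0, U5=1, U6=0, U7=0, U8=0, U9=1 → Y1=0, Y2=1; observed Y1=0, Y2=1. Eliminates U7 stuck-at-1, U8 stuck-at-1.
Only U1 stuck-at-1 is consistent with every test.

U1 stuck-at-1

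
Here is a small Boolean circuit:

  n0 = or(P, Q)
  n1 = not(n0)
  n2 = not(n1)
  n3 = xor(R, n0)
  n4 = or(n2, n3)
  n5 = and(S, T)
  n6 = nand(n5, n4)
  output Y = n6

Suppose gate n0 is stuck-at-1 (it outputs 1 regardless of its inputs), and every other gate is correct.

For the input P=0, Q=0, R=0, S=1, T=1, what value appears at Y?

Propagate with n0 forced: n0=1 [stuck-at-1], n1=0, n2=1, n3=1, n4=1, n5=1, n6=0.
So Y = 0. (Without the fault it would be 1.)

0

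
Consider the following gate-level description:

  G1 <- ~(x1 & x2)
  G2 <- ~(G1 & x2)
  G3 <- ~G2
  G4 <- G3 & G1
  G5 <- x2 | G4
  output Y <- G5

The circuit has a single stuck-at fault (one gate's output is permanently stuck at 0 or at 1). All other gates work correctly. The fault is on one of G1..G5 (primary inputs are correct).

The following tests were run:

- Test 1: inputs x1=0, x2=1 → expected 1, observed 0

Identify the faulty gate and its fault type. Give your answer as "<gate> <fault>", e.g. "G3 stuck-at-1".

Fault-free values for test 1 (x1=0, x2=1): G1=1, G2=0, G3=1, G4=1, G5=1, giving Y=1. Observed 0.
Test 1: faults giving observed 0 are {G5 stuck-at-0}.
Only G5 stuck-at-0 is consistent with every test.

G5 stuck-at-0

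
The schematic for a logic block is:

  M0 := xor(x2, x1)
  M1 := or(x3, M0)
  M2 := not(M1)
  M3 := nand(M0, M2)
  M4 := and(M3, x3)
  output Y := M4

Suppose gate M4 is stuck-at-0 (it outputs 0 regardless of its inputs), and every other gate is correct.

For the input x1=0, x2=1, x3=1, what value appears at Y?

Propagate with M4 forced: M0=1, M1=1, M2=0, M3=1, M4=0 [stuck-at-0].
So Y = 0. (Without the fault it would be 1.)

0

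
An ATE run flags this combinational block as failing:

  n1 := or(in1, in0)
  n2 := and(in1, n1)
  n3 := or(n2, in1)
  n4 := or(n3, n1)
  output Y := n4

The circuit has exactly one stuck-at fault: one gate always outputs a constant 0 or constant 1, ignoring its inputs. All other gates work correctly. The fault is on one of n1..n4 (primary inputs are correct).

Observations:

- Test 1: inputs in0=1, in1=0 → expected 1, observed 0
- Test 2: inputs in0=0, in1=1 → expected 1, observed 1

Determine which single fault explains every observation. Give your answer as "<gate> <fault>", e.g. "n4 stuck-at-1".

Fault-free values for test 1 (in0=1, in1=0): n1=1, n2=0, n3=0, n4=1, giving Y=1. Observed 0.
Test 1: faults giving observed 0 are {n1 stuck-at-0, n4 stuck-at-0}.
Test 2 (in0=0, in1=1): fault-free n1=1, n2=1, n3=1, n4=1 → 1; observed 1. Eliminates n4 stuck-at-0.
Only n1 stuck-at-0 is consistent with every test.

n1 stuck-at-0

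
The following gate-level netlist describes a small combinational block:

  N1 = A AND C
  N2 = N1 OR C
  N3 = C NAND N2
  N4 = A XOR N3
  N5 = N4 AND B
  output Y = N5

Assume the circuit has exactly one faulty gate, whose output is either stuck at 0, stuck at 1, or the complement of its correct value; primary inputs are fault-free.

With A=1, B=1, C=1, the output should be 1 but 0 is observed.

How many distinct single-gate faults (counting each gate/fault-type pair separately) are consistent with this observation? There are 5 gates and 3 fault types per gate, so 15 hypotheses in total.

Fault-free: N1=1, N2=1, N3=0, N4=1, N5=1 → 1. Observed 0.
  N1: none of the 3 fault types match ✗
  N2: stuck-at-0, inverted output ✓; others ✗
  N3: stuck-at-1, inverted output ✓; others ✗
  N4: stuck-at-0, inverted output ✓; others ✗
  N5: stuck-at-0, inverted output ✓; others ✗
Consistent faults: {N2 stuck-at-0, N2 inverted output, N3 stuck-at-1, N3 inverted output, N4 stuck-at-0, N4 inverted output, N5 stuck-at-0, N5 inverted output} — 8 in all.

8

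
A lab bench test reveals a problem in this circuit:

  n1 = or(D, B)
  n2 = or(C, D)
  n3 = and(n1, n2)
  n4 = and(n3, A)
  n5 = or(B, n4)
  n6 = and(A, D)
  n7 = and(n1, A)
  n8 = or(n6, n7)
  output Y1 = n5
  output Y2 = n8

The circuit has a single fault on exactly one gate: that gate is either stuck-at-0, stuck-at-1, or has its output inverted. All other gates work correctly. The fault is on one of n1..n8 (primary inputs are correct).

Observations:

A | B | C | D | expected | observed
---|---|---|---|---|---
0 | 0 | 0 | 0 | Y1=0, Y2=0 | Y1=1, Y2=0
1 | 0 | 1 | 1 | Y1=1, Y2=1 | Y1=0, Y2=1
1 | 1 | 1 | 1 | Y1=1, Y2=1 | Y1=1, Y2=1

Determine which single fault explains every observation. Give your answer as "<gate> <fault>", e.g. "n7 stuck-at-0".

Fault-free values for test 1 (A=0, B=0, C=0, D=0): n1=0, n2=0, n3=0, n4=0, n5=0, n6=0, n7=0, n8=0, giving Y1=0, Y2=0. Observed Y1=1, Y2=0.
Test 1: faults giving observed Y1=1, Y2=0 are {n4 stuck-at-1, n4 inverted output, n5 stuck-at-1, n5 inverted output}.
Test 2 (A=1, B=0, C=1, D=1): fault-free n1=1, n2=1, n3=1, n4=1, n5=1, n6=1, n7=1, n8=1 → Y1=1, Y2=1; observed Y1=0, Y2=1. Eliminates n4 stuck-at-1, n5 stuck-at-1.
Test 3 (A=1, B=1, C=1, D=1): fault-free n1=1, n2=1, n3=1, n4=1, n5=1, n6=1, n7=1, n8=1 → Y1=1, Y2=1; observed Y1=1, Y2=1. Eliminates n5 inverted output.
Only n4 inverted output is consistent with every test.

n4 inverted output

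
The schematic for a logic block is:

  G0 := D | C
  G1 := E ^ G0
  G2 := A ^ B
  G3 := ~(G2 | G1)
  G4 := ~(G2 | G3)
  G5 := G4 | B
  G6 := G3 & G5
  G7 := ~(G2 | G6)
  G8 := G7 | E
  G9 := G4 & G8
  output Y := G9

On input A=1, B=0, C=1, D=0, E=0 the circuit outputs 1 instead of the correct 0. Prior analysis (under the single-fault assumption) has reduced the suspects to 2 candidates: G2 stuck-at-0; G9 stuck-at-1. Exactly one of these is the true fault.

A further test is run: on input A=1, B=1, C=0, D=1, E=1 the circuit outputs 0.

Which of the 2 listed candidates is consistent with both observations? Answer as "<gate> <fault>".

Evaluate each candidate on input A=1, B=1, C=0, D=1, E=1:
  G2 stuck-at-0: G0=1, G1=0, G2=0 [stuck-at-0], G3=1, G4=0, G5=1, G6=1, G7=0, G8=1, G9=0 → 0 — matches
  G9 stuck-at-1: G0=1, G1=0, G2=0, G3=1, G4=0, G5=1, G6=1, G7=0, G8=1, G9=1 [stuck-at-1] → 1 — eliminated
Only G2 stuck-at-0 reproduces the observed 0.

G2 stuck-at-0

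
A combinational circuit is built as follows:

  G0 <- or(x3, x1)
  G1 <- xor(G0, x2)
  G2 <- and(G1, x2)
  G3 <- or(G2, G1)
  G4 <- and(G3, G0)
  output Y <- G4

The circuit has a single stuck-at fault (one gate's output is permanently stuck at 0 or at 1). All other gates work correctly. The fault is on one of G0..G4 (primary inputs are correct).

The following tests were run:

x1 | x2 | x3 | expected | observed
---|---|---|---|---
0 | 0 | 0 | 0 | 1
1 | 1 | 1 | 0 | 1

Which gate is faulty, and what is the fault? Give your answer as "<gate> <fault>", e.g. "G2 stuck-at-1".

G4 stuck-at-1

Fault-free values for test 1 (x1=0, x2=0, x3=0): G0=0, G1=0, G2=0, G3=0, G4=0, giving Y=0. Observed 1.
Test 1: faults giving observed 1 are {G0 stuck-at-1, G4 stuck-at-1}.
Test 2 (x1=1, x2=1, x3=1): fault-free G0=1, G1=0, G2=0, G3=0, G4=0 → 0; observed 1. Eliminates G0 stuck-at-1.
Only G4 stuck-at-1 is consistent with every test.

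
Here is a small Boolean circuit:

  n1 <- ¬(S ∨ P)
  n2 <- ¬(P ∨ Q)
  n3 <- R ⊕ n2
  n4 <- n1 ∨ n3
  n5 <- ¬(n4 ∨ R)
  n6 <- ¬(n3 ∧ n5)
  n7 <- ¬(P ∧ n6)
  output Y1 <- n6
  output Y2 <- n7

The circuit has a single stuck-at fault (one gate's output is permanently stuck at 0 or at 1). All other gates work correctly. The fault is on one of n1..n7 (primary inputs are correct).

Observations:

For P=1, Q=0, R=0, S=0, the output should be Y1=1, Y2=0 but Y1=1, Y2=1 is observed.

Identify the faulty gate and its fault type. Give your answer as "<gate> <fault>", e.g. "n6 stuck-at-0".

Fault-free values for test 1 (P=1, Q=0, R=0, S=0): n1=0, n2=0, n3=0, n4=0, n5=1, n6=1, n7=0, giving Y1=1, Y2=0. Observed Y1=1, Y2=1.
Test 1: faults giving observed Y1=1, Y2=1 are {n7 stuck-at-1}.
Only n7 stuck-at-1 is consistent with every test.

n7 stuck-at-1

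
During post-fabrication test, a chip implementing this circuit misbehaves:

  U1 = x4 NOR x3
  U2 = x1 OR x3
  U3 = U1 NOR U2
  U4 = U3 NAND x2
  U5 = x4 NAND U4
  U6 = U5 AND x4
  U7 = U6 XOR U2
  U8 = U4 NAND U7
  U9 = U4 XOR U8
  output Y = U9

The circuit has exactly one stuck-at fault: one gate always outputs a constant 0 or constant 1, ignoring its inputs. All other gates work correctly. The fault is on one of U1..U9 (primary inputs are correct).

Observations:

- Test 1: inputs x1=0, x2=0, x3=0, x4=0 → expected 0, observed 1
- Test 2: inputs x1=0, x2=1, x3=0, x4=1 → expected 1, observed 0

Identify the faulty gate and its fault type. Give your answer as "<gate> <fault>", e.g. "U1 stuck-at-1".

Fault-free values for test 1 (x1=0, x2=0, x3=0, x4=0): U1=1, U2=0, U3=0, U4=1, U5=1, U6=0, U7=0, U8=1, U9=0, giving Y=0. Observed 1.
Test 1: faults giving observed 1 are {U2 stuck-at-1, U4 stuck-at-0, U6 stuck-at-1, U7 stuck-at-1, U8 stuck-at-0, U9 stuck-at-1}.
Test 2 (x1=0, x2=1, x3=0, x4=1): fault-free U1=0, U2=0, U3=1, U4=0, U5=1, U6=1, U7=1, U8=1, U9=1 → 1; observed 0. Eliminates U2 stuck-at-1, U4 stuck-at-0, U6 stuck-at-1, U7 stuck-at-1, U9 stuck-at-1.
Only U8 stuck-at-0 is consistent with every test.

U8 stuck-at-0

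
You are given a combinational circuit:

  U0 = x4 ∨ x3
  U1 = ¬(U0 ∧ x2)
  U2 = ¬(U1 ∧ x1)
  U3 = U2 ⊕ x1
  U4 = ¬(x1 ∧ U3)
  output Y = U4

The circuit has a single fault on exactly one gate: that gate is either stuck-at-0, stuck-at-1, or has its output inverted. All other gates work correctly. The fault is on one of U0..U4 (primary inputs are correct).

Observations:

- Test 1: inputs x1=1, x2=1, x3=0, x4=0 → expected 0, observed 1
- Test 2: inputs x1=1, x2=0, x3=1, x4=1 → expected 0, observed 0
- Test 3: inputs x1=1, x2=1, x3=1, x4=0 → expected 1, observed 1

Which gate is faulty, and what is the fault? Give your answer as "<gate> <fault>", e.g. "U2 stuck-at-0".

U0 stuck-at-1

Fault-free values for test 1 (x1=1, x2=1, x3=0, x4=0): U0=0, U1=1, U2=0, U3=1, U4=0, giving Y=0. Observed 1.
Test 1: faults giving observed 1 are {U0 stuck-at-1, U0 inverted output, U1 stuck-at-0, U1 inverted output, U2 stuck-at-1, U2 inverted output, U3 stuck-at-0, U3 inverted output, U4 stuck-at-1, U4 inverted output}.
Test 2 (x1=1, x2=0, x3=1, x4=1): fault-free U0=1, U1=1, U2=0, U3=1, U4=0 → 0; observed 0. Eliminates U1 stuck-at-0, U1 inverted output, U2 stuck-at-1, U2 inverted output, U3 stuck-at-0, U3 inverted output, U4 stuck-at-1, U4 inverted output.
Test 3 (x1=1, x2=1, x3=1, x4=0): fault-free U0=1, U1=0, U2=1, U3=0, U4=1 → 1; observed 1. Eliminates U0 inverted output.
Only U0 stuck-at-1 is consistent with every test.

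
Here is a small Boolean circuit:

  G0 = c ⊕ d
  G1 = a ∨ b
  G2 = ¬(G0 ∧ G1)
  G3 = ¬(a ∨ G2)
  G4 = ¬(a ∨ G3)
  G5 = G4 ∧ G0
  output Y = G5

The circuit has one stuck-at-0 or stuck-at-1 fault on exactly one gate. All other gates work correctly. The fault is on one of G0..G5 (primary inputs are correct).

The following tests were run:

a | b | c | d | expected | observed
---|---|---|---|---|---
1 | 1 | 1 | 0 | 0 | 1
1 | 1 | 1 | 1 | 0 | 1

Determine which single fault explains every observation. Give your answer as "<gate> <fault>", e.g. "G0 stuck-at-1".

Fault-free values for test 1 (a=1, b=1, c=1, d=0): G0=1, G1=1, G2=0, G3=0, G4=0, G5=0, giving Y=0. Observed 1.
Test 1: faults giving observed 1 are {G4 stuck-at-1, G5 stuck-at-1}.
Test 2 (a=1, b=1, c=1, d=1): fault-free G0=0, G1=1, G2=1, G3=0, G4=0, G5=0 → 0; observed 1. Eliminates G4 stuck-at-1.
Only G5 stuck-at-1 is consistent with every test.

G5 stuck-at-1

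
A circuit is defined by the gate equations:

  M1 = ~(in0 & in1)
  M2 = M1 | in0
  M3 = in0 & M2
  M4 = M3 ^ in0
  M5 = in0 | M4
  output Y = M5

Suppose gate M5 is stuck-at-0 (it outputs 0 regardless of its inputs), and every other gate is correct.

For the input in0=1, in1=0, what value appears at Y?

Propagate with M5 forced: M1=1, M2=1, M3=1, M4=0, M5=0 [stuck-at-0].
So Y = 0. (Without the fault it would be 1.)

0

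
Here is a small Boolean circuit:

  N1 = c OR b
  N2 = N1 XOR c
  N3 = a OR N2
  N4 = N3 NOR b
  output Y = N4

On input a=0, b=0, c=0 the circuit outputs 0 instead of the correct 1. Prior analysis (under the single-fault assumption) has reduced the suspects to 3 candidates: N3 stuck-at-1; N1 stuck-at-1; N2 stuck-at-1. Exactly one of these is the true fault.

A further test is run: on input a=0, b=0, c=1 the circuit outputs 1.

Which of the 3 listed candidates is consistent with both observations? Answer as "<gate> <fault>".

Evaluate each candidate on input a=0, b=0, c=1:
  N3 stuck-at-1: N1=1, N2=0, N3=1 [stuck-at-1], N4=0 → 0 — eliminated
  N1 stuck-at-1: N1=1 [stuck-at-1], N2=0, N3=0, N4=1 → 1 — matches
  N2 stuck-at-1: N1=1, N2=1 [stuck-at-1], N3=1, N4=0 → 0 — eliminated
Only N1 stuck-at-1 reproduces the observed 1.

N1 stuck-at-1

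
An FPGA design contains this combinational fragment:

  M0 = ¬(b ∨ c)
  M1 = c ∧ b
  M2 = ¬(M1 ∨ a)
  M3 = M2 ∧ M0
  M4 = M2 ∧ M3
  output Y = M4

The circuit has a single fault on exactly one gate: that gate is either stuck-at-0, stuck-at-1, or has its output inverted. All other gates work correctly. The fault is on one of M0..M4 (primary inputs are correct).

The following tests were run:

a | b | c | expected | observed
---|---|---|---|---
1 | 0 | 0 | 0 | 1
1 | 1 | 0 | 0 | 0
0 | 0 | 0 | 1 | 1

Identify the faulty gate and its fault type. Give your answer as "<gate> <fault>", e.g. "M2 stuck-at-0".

M2 stuck-at-1

Fault-free values for test 1 (a=1, b=0, c=0): M0=1, M1=0, M2=0, M3=0, M4=0, giving Y=0. Observed 1.
Test 1: faults giving observed 1 are {M2 stuck-at-1, M2 inverted output, M4 stuck-at-1, M4 inverted output}.
Test 2 (a=1, b=1, c=0): fault-free M0=0, M1=0, M2=0, M3=0, M4=0 → 0; observed 0. Eliminates M4 stuck-at-1, M4 inverted output.
Test 3 (a=0, b=0, c=0): fault-free M0=1, M1=0, M2=1, M3=1, M4=1 → 1; observed 1. Eliminates M2 inverted output.
Only M2 stuck-at-1 is consistent with every test.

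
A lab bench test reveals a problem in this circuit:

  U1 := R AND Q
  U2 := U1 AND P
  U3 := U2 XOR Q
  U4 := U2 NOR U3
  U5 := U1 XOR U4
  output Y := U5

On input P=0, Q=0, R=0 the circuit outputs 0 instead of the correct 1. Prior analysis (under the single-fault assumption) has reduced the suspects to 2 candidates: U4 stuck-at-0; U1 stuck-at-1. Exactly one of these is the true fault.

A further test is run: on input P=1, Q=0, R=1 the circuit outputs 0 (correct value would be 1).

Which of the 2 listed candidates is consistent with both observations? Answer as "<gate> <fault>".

U4 stuck-at-0

Evaluate each candidate on input P=1, Q=0, R=1:
  U4 stuck-at-0: U1=0, U2=0, U3=0, U4=0 [stuck-at-0], U5=0 → 0 — matches
  U1 stuck-at-1: U1=1 [stuck-at-1], U2=1, U3=1, U4=0, U5=1 → 1 — eliminated
Only U4 stuck-at-0 reproduces the observed 0.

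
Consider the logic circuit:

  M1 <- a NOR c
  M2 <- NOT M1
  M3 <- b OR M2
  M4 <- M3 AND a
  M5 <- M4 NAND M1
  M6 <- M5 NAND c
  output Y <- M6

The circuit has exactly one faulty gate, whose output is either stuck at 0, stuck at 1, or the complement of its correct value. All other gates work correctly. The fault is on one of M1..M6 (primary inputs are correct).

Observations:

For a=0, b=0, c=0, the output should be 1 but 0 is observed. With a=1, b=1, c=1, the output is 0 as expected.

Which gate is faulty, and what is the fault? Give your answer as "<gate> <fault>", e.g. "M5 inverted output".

M6 stuck-at-0

Fault-free values for test 1 (a=0, b=0, c=0): M1=1, M2=0, M3=0, M4=0, M5=1, M6=1, giving Y=1. Observed 0.
Test 1: faults giving observed 0 are {M6 stuck-at-0, M6 inverted output}.
Test 2 (a=1, b=1, c=1): fault-free M1=0, M2=1, M3=1, M4=1, M5=1, M6=0 → 0; observed 0. Eliminates M6 inverted output.
Only M6 stuck-at-0 is consistent with every test.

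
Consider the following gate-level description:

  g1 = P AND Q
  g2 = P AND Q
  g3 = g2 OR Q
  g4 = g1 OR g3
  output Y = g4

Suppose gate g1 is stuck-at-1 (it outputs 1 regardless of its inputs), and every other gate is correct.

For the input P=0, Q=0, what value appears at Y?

Propagate with g1 forced: g1=1 [stuck-at-1], g2=0, g3=0, g4=1.
So Y = 1. (Without the fault it would be 0.)

1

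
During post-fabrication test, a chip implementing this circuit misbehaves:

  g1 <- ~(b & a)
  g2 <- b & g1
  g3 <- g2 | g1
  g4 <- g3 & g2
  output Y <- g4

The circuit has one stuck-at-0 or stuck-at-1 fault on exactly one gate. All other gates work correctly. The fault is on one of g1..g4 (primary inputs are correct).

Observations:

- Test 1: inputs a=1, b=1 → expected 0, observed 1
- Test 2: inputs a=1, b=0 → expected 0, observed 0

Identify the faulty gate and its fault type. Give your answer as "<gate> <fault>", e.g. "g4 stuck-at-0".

g1 stuck-at-1

Fault-free values for test 1 (a=1, b=1): g1=0, g2=0, g3=0, g4=0, giving Y=0. Observed 1.
Test 1: faults giving observed 1 are {g1 stuck-at-1, g2 stuck-at-1, g4 stuck-at-1}.
Test 2 (a=1, b=0): fault-free g1=1, g2=0, g3=1, g4=0 → 0; observed 0. Eliminates g2 stuck-at-1, g4 stuck-at-1.
Only g1 stuck-at-1 is consistent with every test.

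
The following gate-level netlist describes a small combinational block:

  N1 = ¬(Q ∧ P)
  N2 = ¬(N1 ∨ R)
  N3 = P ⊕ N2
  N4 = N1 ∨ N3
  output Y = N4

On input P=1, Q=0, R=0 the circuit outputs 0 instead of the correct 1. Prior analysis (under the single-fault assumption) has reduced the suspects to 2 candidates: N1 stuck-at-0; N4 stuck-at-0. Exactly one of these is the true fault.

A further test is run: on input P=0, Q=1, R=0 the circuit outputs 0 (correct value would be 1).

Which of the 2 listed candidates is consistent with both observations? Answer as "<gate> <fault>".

N4 stuck-at-0

Evaluate each candidate on input P=0, Q=1, R=0:
  N1 stuck-at-0: N1=0 [stuck-at-0], N2=1, N3=1, N4=1 → 1 — eliminated
  N4 stuck-at-0: N1=1, N2=0, N3=0, N4=0 [stuck-at-0] → 0 — matches
Only N4 stuck-at-0 reproduces the observed 0.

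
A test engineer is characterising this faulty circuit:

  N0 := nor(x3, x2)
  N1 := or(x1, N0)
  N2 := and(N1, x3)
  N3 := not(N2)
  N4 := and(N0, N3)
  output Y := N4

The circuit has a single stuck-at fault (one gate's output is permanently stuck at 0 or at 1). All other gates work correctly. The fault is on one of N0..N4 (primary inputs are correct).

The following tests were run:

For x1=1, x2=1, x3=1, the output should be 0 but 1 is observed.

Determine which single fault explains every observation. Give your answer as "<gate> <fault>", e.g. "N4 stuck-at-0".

Fault-free values for test 1 (x1=1, x2=1, x3=1): N0=0, N1=1, N2=1, N3=0, N4=0, giving Y=0. Observed 1.
Test 1: faults giving observed 1 are {N4 stuck-at-1}.
Only N4 stuck-at-1 is consistent with every test.

N4 stuck-at-1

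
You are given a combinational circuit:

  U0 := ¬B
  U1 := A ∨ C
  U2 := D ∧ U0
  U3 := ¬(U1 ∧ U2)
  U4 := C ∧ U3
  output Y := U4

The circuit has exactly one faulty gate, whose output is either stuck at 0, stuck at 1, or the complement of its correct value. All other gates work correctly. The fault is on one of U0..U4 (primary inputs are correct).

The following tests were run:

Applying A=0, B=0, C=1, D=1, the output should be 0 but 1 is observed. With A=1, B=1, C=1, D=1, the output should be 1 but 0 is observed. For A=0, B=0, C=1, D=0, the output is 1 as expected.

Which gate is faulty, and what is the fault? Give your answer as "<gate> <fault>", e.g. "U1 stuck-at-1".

Fault-free values for test 1 (A=0, B=0, C=1, D=1): U0=1, U1=1, U2=1, U3=0, U4=0, giving Y=0. Observed 1.
Test 1: faults giving observed 1 are {U0 stuck-at-0, U0 inverted output, U1 stuck-at-0, U1 inverted output, U2 stuck-at-0, U2 inverted output, U3 stuck-at-1, U3 inverted output, U4 stuck-at-1, U4 inverted output}.
Test 2 (A=1, B=1, C=1, D=1): fault-free U0=0, U1=1, U2=0, U3=1, U4=1 → 1; observed 0. Eliminates U0 stuck-at-0, U1 stuck-at-0, U1 inverted output, U2 stuck-at-0, U3 stuck-at-1, U4 stuck-at-1.
Test 3 (A=0, B=0, C=1, D=0): fault-free U0=1, U1=1, U2=0, U3=1, U4=1 → 1; observed 1. Eliminates U2 inverted output, U3 inverted output, U4 inverted output.
Only U0 inverted output is consistent with every test.

U0 inverted output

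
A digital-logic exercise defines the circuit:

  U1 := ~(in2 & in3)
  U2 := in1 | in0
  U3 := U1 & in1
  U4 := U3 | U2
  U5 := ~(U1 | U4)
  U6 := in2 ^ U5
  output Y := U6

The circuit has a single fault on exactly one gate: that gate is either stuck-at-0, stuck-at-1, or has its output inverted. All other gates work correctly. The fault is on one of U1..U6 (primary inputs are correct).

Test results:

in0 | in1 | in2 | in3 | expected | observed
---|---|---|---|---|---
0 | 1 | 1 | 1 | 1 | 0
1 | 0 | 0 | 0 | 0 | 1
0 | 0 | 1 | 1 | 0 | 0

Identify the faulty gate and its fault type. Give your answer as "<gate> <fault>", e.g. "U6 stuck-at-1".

U5 stuck-at-1

Fault-free values for test 1 (in0=0, in1=1, in2=1, in3=1): U1=0, U2=1, U3=0, U4=1, U5=0, U6=1, giving Y=1. Observed 0.
Test 1: faults giving observed 0 are {U2 stuck-at-0, U2 inverted output, U4 stuck-at-0, U4 inverted output, U5 stuck-at-1, U5 inverted output, U6 stuck-at-0, U6 inverted output}.
Test 2 (in0=1, in1=0, in2=0, in3=0): fault-free U1=1, U2=1, U3=0, U4=1, U5=0, U6=0 → 0; observed 1. Eliminates U2 stuck-at-0, U2 inverted output, U4 stuck-at-0, U4 inverted output, U6 stuck-at-0.
Test 3 (in0=0, in1=0, in2=1, in3=1): fault-free U1=0, U2=0, U3=0, U4=0, U5=1, U6=0 → 0; observed 0. Eliminates U5 inverted output, U6 inverted output.
Only U5 stuck-at-1 is consistent with every test.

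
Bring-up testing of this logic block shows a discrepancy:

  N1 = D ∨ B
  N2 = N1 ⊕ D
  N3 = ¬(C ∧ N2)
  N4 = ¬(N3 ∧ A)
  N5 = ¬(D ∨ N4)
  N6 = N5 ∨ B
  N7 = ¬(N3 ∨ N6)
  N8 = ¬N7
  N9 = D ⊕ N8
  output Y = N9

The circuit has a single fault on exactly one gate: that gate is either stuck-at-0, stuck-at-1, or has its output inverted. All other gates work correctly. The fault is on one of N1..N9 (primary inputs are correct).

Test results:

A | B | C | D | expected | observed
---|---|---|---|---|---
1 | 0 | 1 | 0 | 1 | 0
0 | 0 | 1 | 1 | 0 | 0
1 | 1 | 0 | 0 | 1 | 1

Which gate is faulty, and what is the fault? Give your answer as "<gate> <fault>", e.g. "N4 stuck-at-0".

Fault-free values for test 1 (A=1, B=0, C=1, D=0): N1=0, N2=0, N3=1, N4=0, N5=1, N6=1, N7=0, N8=1, N9=1, giving Y=1. Observed 0.
Test 1: faults giving observed 0 are {N1 stuck-at-1, N1 inverted output, N2 stuck-at-1, N2 inverted output, N3 stuck-at-0, N3 inverted output, N7 stuck-at-1, N7 inverted output, N8 stuck-at-0, N8 inverted output, N9 stuck-at-0, N9 inverted output}.
Test 2 (A=0, B=0, C=1, D=1): fault-free N1=1, N2=0, N3=1, N4=1, N5=0, N6=0, N7=0, N8=1, N9=0 → 0; observed 0. Eliminates N1 inverted output, N2 stuck-at-1, N2 inverted output, N3 stuck-at-0, N3 inverted output, N7 stuck-at-1, N7 inverted output, N8 stuck-at-0, N8 inverted output, N9 inverted output.
Test 3 (A=1, B=1, C=0, D=0): fault-free N1=1, N2=1, N3=1, N4=0, N5=1, N6=1, N7=0, N8=1, N9=1 → 1; observed 1. Eliminates N9 stuck-at-0.
Only N1 stuck-at-1 is consistent with every test.

N1 stuck-at-1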